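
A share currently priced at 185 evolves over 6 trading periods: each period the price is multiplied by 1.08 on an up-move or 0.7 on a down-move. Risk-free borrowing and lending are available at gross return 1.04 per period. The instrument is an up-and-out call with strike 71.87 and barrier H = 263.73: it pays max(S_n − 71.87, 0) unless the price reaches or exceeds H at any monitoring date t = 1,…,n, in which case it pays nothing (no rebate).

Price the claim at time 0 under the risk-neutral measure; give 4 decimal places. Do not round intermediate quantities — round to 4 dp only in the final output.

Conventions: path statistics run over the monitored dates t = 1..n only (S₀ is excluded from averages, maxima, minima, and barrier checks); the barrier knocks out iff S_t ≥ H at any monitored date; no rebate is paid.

Set p* = 0.8947 (from d < R < u); the path-dependent value is the discounted p*-expectation over all price paths.
Enumerate all 2^6 = 64 price paths (U = up ×1.08, D = down ×0.7); each path with k up-moves has probability p*^k·(1−p*)^(6−k).
DDDDDD: M=129.5000, payoff=0.0000, prob=0.000001
UDDDDD: M=199.8000, payoff=0.0000, prob=0.000012
DUDDDD: M=139.8600, payoff=0.0000, prob=0.000012
UUDDDD: M=215.7840, payoff=0.0000, prob=0.000098
DDUDDD: M=129.5000, payoff=0.0000, prob=0.000012
UDUDDD: M=199.8000, payoff=0.0000, prob=0.000098
DUUDDD: M=151.0488, payoff=0.0000, prob=0.000098
UUUDDD: M=233.0467, payoff=8.0650, prob=0.000835
DDDUDD: M=129.5000, payoff=0.0000, prob=0.000012
UDDUDD: M=199.8000, payoff=0.0000, prob=0.000098
DUDUDD: M=139.8600, payoff=0.0000, prob=0.000098
UUDUDD: M=215.7840, payoff=8.0650, prob=0.000835
DDUUDD: M=129.5000, payoff=0.0000, prob=0.000098
UDUUDD: M=199.8000, payoff=8.0650, prob=0.000835
DUUUDD: M=163.1327, payoff=8.0650, prob=0.000835
UUUUDD: M=251.6905, payoff=51.4583, prob=0.007101
DDDDUD: M=129.5000, payoff=0.0000, prob=0.000012
UDDDUD: M=199.8000, payoff=0.0000, prob=0.000098
DUDDUD: M=139.8600, payoff=0.0000, prob=0.000098
UUDDUD: M=215.7840, payoff=8.0650, prob=0.000835
DDUDUD: M=129.5000, payoff=0.0000, prob=0.000098
UDUDUD: M=199.8000, payoff=8.0650, prob=0.000835
DUUDUD: M=151.0488, payoff=8.0650, prob=0.000835
UUUDUD: M=233.0467, payoff=51.4583, prob=0.007101
DDDUUD: M=129.5000, payoff=0.0000, prob=0.000098
UDDUUD: M=199.8000, payoff=8.0650, prob=0.000835
DUDUUD: M=139.8600, payoff=8.0650, prob=0.000835
UUDUUD: M=215.7840, payoff=51.4583, prob=0.007101
DDUUUD: M=129.5000, payoff=8.0650, prob=0.000835
UDUUUD: M=199.8000, payoff=51.4583, prob=0.007101
DUUUUD: M=176.1833, payoff=51.4583, prob=0.007101
UUUUUD: M=271.8257, payoff=0.0000, prob=0.060361
DDDDDU: M=129.5000, payoff=0.0000, prob=0.000012
UDDDDU: M=199.8000, payoff=0.0000, prob=0.000098
DUDDDU: M=139.8600, payoff=0.0000, prob=0.000098
UUDDDU: M=215.7840, payoff=8.0650, prob=0.000835
DDUDDU: M=129.5000, payoff=0.0000, prob=0.000098
UDUDDU: M=199.8000, payoff=8.0650, prob=0.000835
DUUDDU: M=151.0488, payoff=8.0650, prob=0.000835
UUUDDU: M=233.0467, payoff=51.4583, prob=0.007101
DDDUDU: M=129.5000, payoff=0.0000, prob=0.000098
UDDUDU: M=199.8000, payoff=8.0650, prob=0.000835
DUDUDU: M=139.8600, payoff=8.0650, prob=0.000835
UUDUDU: M=215.7840, payoff=51.4583, prob=0.007101
DDUUDU: M=129.5000, payoff=8.0650, prob=0.000835
UDUUDU: M=199.8000, payoff=51.4583, prob=0.007101
DUUUDU: M=163.1327, payoff=51.4583, prob=0.007101
UUUUDU: M=251.6905, payoff=118.4080, prob=0.060361
DDDDUU: M=129.5000, payoff=0.0000, prob=0.000098
UDDDUU: M=199.8000, payoff=8.0650, prob=0.000835
DUDDUU: M=139.8600, payoff=8.0650, prob=0.000835
UUDDUU: M=215.7840, payoff=51.4583, prob=0.007101
DDUDUU: M=129.5000, payoff=8.0650, prob=0.000835
UDUDUU: M=199.8000, payoff=51.4583, prob=0.007101
DUUDUU: M=151.0488, payoff=51.4583, prob=0.007101
UUUDUU: M=233.0467, payoff=118.4080, prob=0.060361
DDDUUU: M=129.5000, payoff=8.0650, prob=0.000835
UDDUUU: M=199.8000, payoff=51.4583, prob=0.007101
DUDUUU: M=139.8600, payoff=51.4583, prob=0.007101
UUDUUU: M=215.7840, payoff=118.4080, prob=0.060361
DDUUUU: M=129.5000, payoff=51.4583, prob=0.007101
UDUUUU: M=199.8000, payoff=118.4080, prob=0.060361
DUUUUU: M=190.2780, payoff=118.4080, prob=0.060361
UUUUUU: M=293.5717, payoff=0.0000, prob=0.513064
Price = Σ prob·payoff / R^6 = 41.351864 / 1.265319 = 32.6810

price = 32.6810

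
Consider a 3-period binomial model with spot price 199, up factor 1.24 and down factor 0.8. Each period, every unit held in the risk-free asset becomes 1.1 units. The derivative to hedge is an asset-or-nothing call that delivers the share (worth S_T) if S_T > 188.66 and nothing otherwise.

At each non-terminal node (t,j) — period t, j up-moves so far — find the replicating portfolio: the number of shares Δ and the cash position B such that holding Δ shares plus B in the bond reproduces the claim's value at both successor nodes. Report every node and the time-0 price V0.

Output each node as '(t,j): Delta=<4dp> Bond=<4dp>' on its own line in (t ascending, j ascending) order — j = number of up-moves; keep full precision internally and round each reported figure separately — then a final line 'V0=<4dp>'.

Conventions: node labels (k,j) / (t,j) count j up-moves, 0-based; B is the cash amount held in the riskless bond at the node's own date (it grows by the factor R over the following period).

The replicating-portfolio and risk-neutral prices coincide; use p* = (1.1−0.8)/(1.24−0.8) = 0.6818 for the latter.
Expiry values: V(3,0)=0.0000, V(3,1)=0.0000, V(3,2)=244.7859, V(3,3)=379.4182
  t=2,j=0: stock 127.3600 → up 157.9264 (V=0.0000), down 101.8880 (V=0.0000). Price 0.0000; hedge Δ=0.0000, bond B=0.0000.
  t=2,j=1: stock 197.4080 → up 244.7859 (V=244.7859), down 157.9264 (V=0.0000). Price 151.7268; hedge Δ=2.8182, bond B=-404.6048.
  t=2,j=2: stock 305.9824 → up 379.4182 (V=379.4182), down 244.7859 (V=244.7859). Price 305.9824; hedge Δ=1.0000, bond B=0.0000.
  t=1,j=0: stock 159.2000 → up 197.4080 (V=151.7268), down 127.3600 (V=0.0000). Price 94.0455; hedge Δ=2.1660, bond B=-250.7881.
  t=1,j=1: stock 246.7600 → up 305.9824 (V=305.9824), down 197.4080 (V=151.7268). Price 233.5464; hedge Δ=1.4207, bond B=-117.0345.
  t=0,j=0: stock 199.0000 → up 246.7600 (V=233.5464), down 159.2000 (V=94.0455). Price 171.9634; hedge Δ=1.5932, bond B=-145.0840.
Sanity check at the root: Δ(0,0)·S0 + B(0,0) reproduces V0 = 171.9634.

(0,0): Delta=1.5932 Bond=-145.0840
(1,0): Delta=2.1660 Bond=-250.7881
(1,1): Delta=1.4207 Bond=-117.0345
(2,0): Delta=0.0000 Bond=0.0000
(2,1): Delta=2.8182 Bond=-404.6048
(2,2): Delta=1.0000 Bond=0.0000
V0=171.9634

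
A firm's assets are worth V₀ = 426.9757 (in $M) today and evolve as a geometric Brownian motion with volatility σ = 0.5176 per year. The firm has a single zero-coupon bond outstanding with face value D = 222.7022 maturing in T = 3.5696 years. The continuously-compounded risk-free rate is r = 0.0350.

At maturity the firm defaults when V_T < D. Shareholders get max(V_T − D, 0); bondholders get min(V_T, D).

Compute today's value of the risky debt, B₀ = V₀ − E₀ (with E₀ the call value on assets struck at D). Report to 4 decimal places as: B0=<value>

With assets at 426.9757 and a single debt payment of 222.7022 at 3.5696 years:
d₁ = [ln(V₀/D) + (r + σ²/2)T] / (σ√T)
   = [ln(426.9757/222.7022) + (0.0350 + 0.5·0.5176²)·3.5696] / (0.5176·√3.5696)
   = [0.650892 + 0.603101] / 0.977922 = 1.282304
d₂ = d₁ − σ√T = 1.282304 − 0.977922 = 0.304383
N(d₁) = 0.900132,  N(d₂) = 0.619582,  e^(−rT) = 0.882553
E₀ = V₀·N(d₁) − D·e^(−rT)·N(d₂)
   = 426.9757·0.900132 − 222.7022·0.882553·0.619582 = 262.557819
B₀ = V₀ − E₀ = 426.9757 − 262.557819 = 164.417881

B0=164.4179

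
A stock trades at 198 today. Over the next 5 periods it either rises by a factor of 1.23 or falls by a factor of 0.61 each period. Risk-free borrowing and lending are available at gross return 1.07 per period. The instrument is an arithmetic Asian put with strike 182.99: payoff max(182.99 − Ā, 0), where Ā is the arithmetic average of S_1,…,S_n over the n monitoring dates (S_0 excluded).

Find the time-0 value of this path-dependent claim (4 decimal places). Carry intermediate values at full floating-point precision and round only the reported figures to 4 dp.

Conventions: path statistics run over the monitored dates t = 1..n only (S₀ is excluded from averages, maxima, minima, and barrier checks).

No-arbitrage gives p* = (R−d)/(u−d) = 0.7419: enumerate every path, weight its payoff by its p*-probability, and discount by R^5.
Enumerate all 2^5 = 32 price paths (U = up ×1.23, D = down ×0.61); each path with k up-moves has probability p*^k·(1−p*)^(5−k).
DDDDD: Ā=56.7072, payoff=126.2828, prob=0.001145
UDDDD: Ā=114.3439, payoff=68.6461, prob=0.003291
DUDDD: Ā=89.7919, payoff=93.1981, prob=0.003291
UUDDD: Ā=181.0559, payoff=1.9341, prob=0.009461
DDUDD: Ā=74.8152, payoff=108.1748, prob=0.003291
UDUDD: Ā=150.8569, payoff=32.1331, prob=0.009461
DUUDD: Ā=126.3049, payoff=56.6851, prob=0.009461
UUUDD: Ā=254.6804, payoff=0.0000, prob=0.027199
DDDUD: Ā=65.6794, payoff=117.3106, prob=0.003291
UDDUD: Ā=132.4356, payoff=50.5544, prob=0.009461
DUDUD: Ā=107.8836, payoff=75.1064, prob=0.009461
UUDUD: Ā=217.5357, payoff=0.0000, prob=0.027199
DDUUD: Ā=92.9069, payoff=90.0831, prob=0.009461
UDUUD: Ā=187.3368, payoff=0.0000, prob=0.027199
DUUUD: Ā=162.7848, payoff=20.2052, prob=0.027199
UUUUD: Ā=328.2381, payoff=0.0000, prob=0.078197
DDDDU: Ā=60.1066, payoff=122.8834, prob=0.003291
UDDDU: Ā=121.1985, payoff=61.7915, prob=0.009461
DUDDU: Ā=96.6465, payoff=86.3435, prob=0.009461
UUDDU: Ā=194.8774, payoff=0.0000, prob=0.027199
DDUDU: Ā=81.6698, payoff=101.3202, prob=0.009461
UDUDU: Ā=164.6785, payoff=18.3115, prob=0.027199
DUUDU: Ā=140.1265, payoff=42.8635, prob=0.027199
UUUDU: Ā=282.5501, payoff=0.0000, prob=0.078197
DDDUU: Ā=72.5340, payoff=110.4560, prob=0.009461
UDDUU: Ā=146.2571, payoff=36.7329, prob=0.027199
DUDUU: Ā=121.7051, payoff=61.2849, prob=0.027199
UUDUU: Ā=245.4054, payoff=0.0000, prob=0.078197
DDUUU: Ā=106.7284, payoff=76.2616, prob=0.027199
UDUUU: Ā=215.2065, payoff=0.0000, prob=0.078197
DUUUU: Ā=190.6545, payoff=0.0000, prob=0.078197
UUUUU: Ā=384.4344, payoff=0.0000, prob=0.224818
Price = Σ prob·payoff / R^5 = 15.081772 / 1.402552 = 10.7531

price = 10.7531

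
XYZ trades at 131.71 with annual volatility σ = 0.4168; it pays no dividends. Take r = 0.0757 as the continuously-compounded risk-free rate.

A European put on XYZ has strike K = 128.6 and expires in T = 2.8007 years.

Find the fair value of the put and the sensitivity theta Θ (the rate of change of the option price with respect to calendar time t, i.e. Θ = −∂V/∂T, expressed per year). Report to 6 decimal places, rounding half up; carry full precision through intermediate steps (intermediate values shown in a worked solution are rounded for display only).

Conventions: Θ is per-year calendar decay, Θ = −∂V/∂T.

price = 20.046535
Θ = -1.197156

σ√T = 0.4168·√2.8007 = 0.697527
d₁ = (ln(S/K) + (r+σ²/2)T) / (σ√T) = (ln(131.71/128.6) + (0.0757+0.4168²/2)·2.8007) / 0.697527 = (0.023896 + 0.455285) / 0.697527 = 0.686971
d₂ = d₁ − σ√T = 0.686971 − 0.697527 = -0.010556
e^{−rT} = 0.808954
N(−d₁) = 0.246051,  N(−d₂) = 0.504211
Put price V = K·e^{−rT}·N(−d₂) − S·N(−d₁) = 52.453855 − 32.407320 = 20.046535
φ(d₁) = (1/√(2π))·e^{−d₁²/2} = 0.315088
Θ = −S·φ(d₁)·σ/(2√T) + r·K·e^{−rT}·N(−d₂) = −5.167913 + 3.970757 = -1.197156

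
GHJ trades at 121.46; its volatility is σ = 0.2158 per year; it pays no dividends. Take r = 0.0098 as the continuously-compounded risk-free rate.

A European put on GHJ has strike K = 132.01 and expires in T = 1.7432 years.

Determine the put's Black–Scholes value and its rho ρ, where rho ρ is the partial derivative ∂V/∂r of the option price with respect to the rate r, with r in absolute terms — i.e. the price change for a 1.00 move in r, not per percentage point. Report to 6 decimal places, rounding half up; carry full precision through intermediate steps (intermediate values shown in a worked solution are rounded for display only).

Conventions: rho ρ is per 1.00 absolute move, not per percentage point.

σ√T = 0.2158·√1.7432 = 0.284921
d₁ = (ln(S/K) + (r+σ²/2)T) / (σ√T) = (ln(121.46/132.01) + (0.0098+0.2158²/2)·1.7432) / 0.284921 = (-0.083293 + 0.057673) / 0.284921 = -0.089917
d₂ = d₁ − σ√T = -0.089917 − 0.284921 = -0.374838
e^{−rT} = 0.983062
N(−d₁) = 0.535823,  N(−d₂) = 0.646110
Put price V = K·e^{−rT}·N(−d₂) − S·N(−d₁) = 83.848215 − 65.081104 = 18.767111
ρ = −K·T·e^{−rT}·N(−d₂) = -146.164208

price = 18.767111
ρ = -146.164208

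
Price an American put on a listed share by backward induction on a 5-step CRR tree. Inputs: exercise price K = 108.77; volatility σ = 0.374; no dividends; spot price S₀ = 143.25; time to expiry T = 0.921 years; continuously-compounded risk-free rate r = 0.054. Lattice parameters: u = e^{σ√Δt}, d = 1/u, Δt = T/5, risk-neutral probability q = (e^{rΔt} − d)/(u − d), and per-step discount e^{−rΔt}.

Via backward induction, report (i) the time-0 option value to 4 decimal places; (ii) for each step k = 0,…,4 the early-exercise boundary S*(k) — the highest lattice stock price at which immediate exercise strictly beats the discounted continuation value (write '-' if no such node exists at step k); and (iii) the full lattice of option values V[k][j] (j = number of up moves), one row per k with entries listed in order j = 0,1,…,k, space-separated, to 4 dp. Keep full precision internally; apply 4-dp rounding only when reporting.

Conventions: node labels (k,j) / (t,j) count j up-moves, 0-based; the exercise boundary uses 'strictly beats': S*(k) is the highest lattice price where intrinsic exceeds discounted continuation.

price = 4.6971
boundary = - - - - 75.3791
tree:
4.6971
8.0585 1.3077
13.4866 2.5946 0.0000
21.7941 5.1479 0.0000 0.0000
33.3909 10.2142 0.0000 0.0000 0.0000
44.5693 20.2662 0.0000 0.0000 0.0000 0.0000

Δt=0.18420, u=1.17412, d=0.85170, q=0.49096, disc=e^(-rΔt)=0.99010
k=5 terminal: V=max(K-S,0) → 44.5693 20.2662 0.0000 0.0000 0.0000 0.0000
k=4: j=0 S=75.3791 intr=33.3909 cont=32.3143 V=33.3909[EX]; j=1 S=103.9137 intr=4.8563 cont=10.2142 V=10.2142[hold]; j=2 S=143.2500 intr=0.0000 cont=0.0000 V=0.0000[hold]; j=3 S=197.4770 intr=0.0000 cont=0.0000 V=0.0000[hold]; j=4 S=272.2314 intr=0.0000 cont=0.0000 V=0.0000[hold]  S*(4)=75.3791
k=3: j=0 S=88.5038 intr=20.2662 cont=21.7941 V=21.7941[hold]; j=1 S=122.0067 intr=0.0000 cont=5.1479 V=5.1479[hold]; j=2 S=168.1921 intr=0.0000 cont=0.0000 V=0.0000[hold]; j=3 S=231.8608 intr=0.0000 cont=0.0000 V=0.0000[hold]  S*(3)=-
k=2: j=0 S=103.9137 intr=4.8563 cont=13.4866 V=13.4866[hold]; j=1 S=143.2500 intr=0.0000 cont=2.5946 V=2.5946[hold]; j=2 S=197.4770 intr=0.0000 cont=0.0000 V=0.0000[hold]  S*(2)=-
k=1: j=0 S=122.0067 intr=0.0000 cont=8.0585 V=8.0585[hold]; j=1 S=168.1921 intr=0.0000 cont=1.3077 V=1.3077[hold]  S*(1)=-
k=0: j=0 S=143.2500 intr=0.0000 cont=4.6971 V=4.6971[hold]  S*(0)=-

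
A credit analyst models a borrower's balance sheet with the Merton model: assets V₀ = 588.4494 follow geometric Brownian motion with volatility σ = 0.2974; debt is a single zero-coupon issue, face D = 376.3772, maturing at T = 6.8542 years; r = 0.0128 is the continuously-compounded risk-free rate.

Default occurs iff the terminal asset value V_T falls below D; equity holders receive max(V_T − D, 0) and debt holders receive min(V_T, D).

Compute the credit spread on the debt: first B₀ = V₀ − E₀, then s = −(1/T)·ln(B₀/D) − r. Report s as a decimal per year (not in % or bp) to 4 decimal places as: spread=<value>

Work the structural quantities from V₀ = 588.4494 against face 376.3772:
d₁ = [ln(V₀/D) + (r + σ²/2)T] / (σ√T)
   = [ln(588.4494/376.3772) + (0.0128 + 0.5·0.2974²)·6.8542] / (0.2974·√6.8542)
   = [0.446899 + 0.390850] / 0.778609 = 1.075956
d₂ = d₁ − σ√T = 1.075956 − 0.778609 = 0.297347
N(d₁) = 0.859026,  N(d₂) = 0.616899,  e^(−rT) = 0.916005
E₀ = V₀·N(d₁) − D·e^(−rT)·N(d₂)
   = 588.4494·0.859026 − 376.3772·0.916005·0.616899 = 292.809433
B₀ = V₀ − E₀ = 588.4494 − 292.809433 = 295.639967
spread = −(1/T)·ln(B₀/D) − r = −(1/6.8542)·ln(295.639967/376.3772) − 0.0128 = 0.02242650

spread=0.0224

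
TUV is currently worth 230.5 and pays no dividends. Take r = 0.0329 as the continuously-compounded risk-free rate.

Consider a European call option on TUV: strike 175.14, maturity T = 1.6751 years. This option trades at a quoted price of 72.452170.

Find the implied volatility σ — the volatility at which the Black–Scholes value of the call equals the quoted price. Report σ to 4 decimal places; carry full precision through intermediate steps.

sigma = 0.2918

At σ = 0.2918 the Black–Scholes value reproduces the quote:
σ√T = 0.2918·√1.6751 = 0.377664
d₁ = (ln(S/K) + (r+σ²/2)T) / (σ√T) = (ln(230.5/175.14) + (0.0329+0.2918²/2)·1.6751) / 0.377664 = (0.274665 + 0.126426) / 0.377664 = 1.062031
d₂ = d₁ − σ√T = 1.062031 − 0.377664 = 0.684367
e^{−rT} = 0.946380
N(d₁) = 0.855889,  N(d₂) = 0.753128
V = S·N(d₁) − K·e^{−rT}·N(d₂) = 197.282477 − 124.830307 = 72.452170 (the observed quote) — the price is monotone increasing in volatility, hence this σ is the only solution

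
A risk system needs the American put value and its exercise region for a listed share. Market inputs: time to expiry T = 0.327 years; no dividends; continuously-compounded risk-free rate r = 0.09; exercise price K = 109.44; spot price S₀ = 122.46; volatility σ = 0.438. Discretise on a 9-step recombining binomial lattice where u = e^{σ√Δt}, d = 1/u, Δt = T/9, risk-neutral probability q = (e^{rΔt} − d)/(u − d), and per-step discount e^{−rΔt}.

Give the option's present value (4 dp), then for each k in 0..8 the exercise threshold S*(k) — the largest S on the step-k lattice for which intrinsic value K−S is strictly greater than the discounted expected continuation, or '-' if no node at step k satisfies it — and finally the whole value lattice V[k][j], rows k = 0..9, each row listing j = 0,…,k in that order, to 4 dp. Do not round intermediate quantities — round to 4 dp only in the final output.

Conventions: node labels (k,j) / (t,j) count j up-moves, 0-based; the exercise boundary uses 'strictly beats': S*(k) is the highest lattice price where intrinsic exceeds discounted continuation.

params: Δt=0.03633 u=1.08707 d=0.91990 q=0.49873 e^(-rΔt)=0.99674
t_9 payoffs: 51.6747 41.1772 28.7720 14.1124 0.0000 0.0000 0.0000 0.0000 0.0000 0.0000
t_8: node(8,0) S=62.7951 payoff=46.6449 vs cont=46.2877 → 46.6449 [stop]  node(8,1) S=74.2066 payoff=35.2334 vs cont=34.8761 → 35.2334 [stop]  node(8,2) S=87.6920 payoff=21.7480 vs cont=21.3907 → 21.7480 [stop]  node(8,3) S=103.6280 payoff=5.8120 vs cont=7.0510 → 7.0510 [wait]  node(8,4) S=122.4600 payoff=0.0000 vs cont=0.0000 → 0.0000 [wait]  node(8,5) S=144.7143 payoff=0.0000 vs cont=0.0000 → 0.0000 [wait]  node(8,6) S=171.0128 payoff=0.0000 vs cont=0.0000 → 0.0000 [wait]  node(8,7) S=202.0905 payoff=0.0000 vs cont=0.0000 → 0.0000 [wait]  node(8,8) S=238.8158 payoff=0.0000 vs cont=0.0000 → 0.0000 [wait]  ⇒ S*(8)=87.6920
t_7: node(7,0) S=68.2628 payoff=41.1772 vs cont=40.8199 → 41.1772 [stop]  node(7,1) S=80.6680 payoff=28.7720 vs cont=28.4147 → 28.7720 [stop]  node(7,2) S=95.3276 payoff=14.1124 vs cont=14.3711 → 14.3711 [wait]  node(7,3) S=112.6512 payoff=0.0000 vs cont=3.5229 → 3.5229 [wait]  node(7,4) S=133.1229 payoff=0.0000 vs cont=0.0000 → 0.0000 [wait]  node(7,5) S=157.3150 payoff=0.0000 vs cont=0.0000 → 0.0000 [wait]  node(7,6) S=185.9034 payoff=0.0000 vs cont=0.0000 → 0.0000 [wait]  node(7,7) S=219.6871 payoff=0.0000 vs cont=0.0000 → 0.0000 [wait]  ⇒ S*(7)=80.6680
t_6: node(6,0) S=74.2066 payoff=35.2334 vs cont=34.8761 → 35.2334 [stop]  node(6,1) S=87.6920 payoff=21.7480 vs cont=21.5193 → 21.7480 [stop]  node(6,2) S=103.6280 payoff=5.8120 vs cont=8.9315 → 8.9315 [wait]  node(6,3) S=122.4600 payoff=0.0000 vs cont=1.7602 → 1.7602 [wait]  node(6,4) S=144.7143 payoff=0.0000 vs cont=0.0000 → 0.0000 [wait]  node(6,5) S=171.0128 payoff=0.0000 vs cont=0.0000 → 0.0000 [wait]  node(6,6) S=202.0905 payoff=0.0000 vs cont=0.0000 → 0.0000 [wait]  ⇒ S*(6)=87.6920
t_5: node(5,0) S=80.6680 payoff=28.7720 vs cont=28.4147 → 28.7720 [stop]  node(5,1) S=95.3276 payoff=14.1124 vs cont=15.3059 → 15.3059 [wait]  node(5,2) S=112.6512 payoff=0.0000 vs cont=5.3374 → 5.3374 [wait]  node(5,3) S=133.1229 payoff=0.0000 vs cont=0.8794 → 0.8794 [wait]  node(5,4) S=157.3150 payoff=0.0000 vs cont=0.0000 → 0.0000 [wait]  node(5,5) S=185.9034 payoff=0.0000 vs cont=0.0000 → 0.0000 [wait]  ⇒ S*(5)=80.6680
t_4: node(4,0) S=87.6920 payoff=21.7480 vs cont=21.9840 → 21.9840 [wait]  node(4,1) S=103.6280 payoff=5.8120 vs cont=10.3005 → 10.3005 [wait]  node(4,2) S=122.4600 payoff=0.0000 vs cont=3.1039 → 3.1039 [wait]  node(4,3) S=144.7143 payoff=0.0000 vs cont=0.4394 → 0.4394 [wait]  node(4,4) S=171.0128 payoff=0.0000 vs cont=0.0000 → 0.0000 [wait]  ⇒ S*(4)=-
t_3: node(3,0) S=95.3276 payoff=14.1124 vs cont=16.1043 → 16.1043 [wait]  node(3,1) S=112.6512 payoff=0.0000 vs cont=6.6894 → 6.6894 [wait]  node(3,2) S=133.1229 payoff=0.0000 vs cont=1.7692 → 1.7692 [wait]  node(3,3) S=157.3150 payoff=0.0000 vs cont=0.2195 → 0.2195 [wait]  ⇒ S*(3)=-
t_2: node(2,0) S=103.6280 payoff=5.8120 vs cont=11.3716 → 11.3716 [wait]  node(2,1) S=122.4600 payoff=0.0000 vs cont=4.2217 → 4.2217 [wait]  node(2,2) S=144.7143 payoff=0.0000 vs cont=0.9931 → 0.9931 [wait]  ⇒ S*(2)=-
t_1: node(1,0) S=112.6512 payoff=0.0000 vs cont=7.7802 → 7.7802 [wait]  node(1,1) S=133.1229 payoff=0.0000 vs cont=2.6030 → 2.6030 [wait]  ⇒ S*(1)=-
t_0: node(0,0) S=122.4600 payoff=0.0000 vs cont=5.1812 → 5.1812 [wait]  ⇒ S*(0)=-

price = 5.1812
boundary = - - - - - 80.6680 87.6920 80.6680 87.6920
tree:
5.1812
7.7802 2.6030
11.3716 4.2217 0.9931
16.1043 6.6894 1.7692 0.2195
21.9840 10.3005 3.1039 0.4394 0.0000
28.7720 15.3059 5.3374 0.8794 0.0000 0.0000
35.2334 21.7480 8.9315 1.7602 0.0000 0.0000 0.0000
41.1772 28.7720 14.3711 3.5229 0.0000 0.0000 0.0000 0.0000
46.6449 35.2334 21.7480 7.0510 0.0000 0.0000 0.0000 0.0000 0.0000
51.6747 41.1772 28.7720 14.1124 0.0000 0.0000 0.0000 0.0000 0.0000 0.0000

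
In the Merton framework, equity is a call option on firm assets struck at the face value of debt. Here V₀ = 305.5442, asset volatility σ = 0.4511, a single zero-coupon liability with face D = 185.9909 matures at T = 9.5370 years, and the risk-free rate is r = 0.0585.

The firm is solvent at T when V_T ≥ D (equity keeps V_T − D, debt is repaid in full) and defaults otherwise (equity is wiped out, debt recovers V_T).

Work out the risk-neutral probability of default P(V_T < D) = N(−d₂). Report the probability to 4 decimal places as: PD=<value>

Apply the equity-as-call identities (strike 185.9909, horizon 9.5370 years):
d₁ = [ln(V₀/D) + (r + σ²/2)T] / (σ√T)
   = [ln(305.5442/185.9909) + (0.0585 + 0.5·0.4511²)·9.5370] / (0.4511·√9.5370)
   = [0.496397 + 1.528262] / 1.393089 = 1.453360
d₂ = d₁ − σ√T = 1.453360 − 1.393089 = 0.060271
risk-neutral PD = N(−d₂) = N(-0.060271) = 0.475970

PD=0.4760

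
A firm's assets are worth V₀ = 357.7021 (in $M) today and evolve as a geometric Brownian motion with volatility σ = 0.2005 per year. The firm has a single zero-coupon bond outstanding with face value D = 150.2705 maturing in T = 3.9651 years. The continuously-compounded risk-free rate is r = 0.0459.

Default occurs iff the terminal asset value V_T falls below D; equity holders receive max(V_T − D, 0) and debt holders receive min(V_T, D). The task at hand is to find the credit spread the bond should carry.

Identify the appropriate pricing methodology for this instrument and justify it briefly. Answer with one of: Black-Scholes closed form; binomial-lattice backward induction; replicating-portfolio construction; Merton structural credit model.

framework: Merton structural credit model

Key observation: a levered firm with one bullet debt due at 3.9651 years is the canonical structural-credit setup: equity is a call on the firm's assets struck at the face value.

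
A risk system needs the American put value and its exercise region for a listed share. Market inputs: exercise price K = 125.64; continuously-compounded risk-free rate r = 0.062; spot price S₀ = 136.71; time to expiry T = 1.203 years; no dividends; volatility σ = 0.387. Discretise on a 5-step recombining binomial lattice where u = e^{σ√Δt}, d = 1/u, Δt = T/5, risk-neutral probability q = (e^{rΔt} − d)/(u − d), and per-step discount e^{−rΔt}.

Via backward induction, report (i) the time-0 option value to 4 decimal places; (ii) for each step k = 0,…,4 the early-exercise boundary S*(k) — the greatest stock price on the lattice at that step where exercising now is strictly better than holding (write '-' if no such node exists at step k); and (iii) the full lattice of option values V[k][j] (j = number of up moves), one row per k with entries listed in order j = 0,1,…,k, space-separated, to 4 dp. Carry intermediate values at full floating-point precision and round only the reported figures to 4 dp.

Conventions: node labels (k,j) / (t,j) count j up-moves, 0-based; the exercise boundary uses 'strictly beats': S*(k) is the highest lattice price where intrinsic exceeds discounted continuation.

params: Δt=0.24060 u=1.20904 d=0.82710 q=0.49203 e^(-rΔt)=0.98519
t_5 payoffs: 72.7230 48.2870 12.5669 0.0000 0.0000 0.0000
t_4: node(4,0) S=63.9788 payoff=61.6612 vs cont=59.8009 → 61.6612 [stop]  node(4,1) S=93.5230 payoff=32.1170 vs cont=30.2567 → 32.1170 [stop]  node(4,2) S=136.7100 payoff=0.0000 vs cont=6.2890 → 6.2890 [wait]  node(4,3) S=199.8399 payoff=0.0000 vs cont=0.0000 → 0.0000 [wait]  node(4,4) S=292.1219 payoff=0.0000 vs cont=0.0000 → 0.0000 [wait]  ⇒ S*(4)=93.5230
t_3: node(3,0) S=77.3530 payoff=48.2870 vs cont=46.4267 → 48.2870 [stop]  node(3,1) S=113.0731 payoff=12.5669 vs cont=19.1214 → 19.1214 [wait]  node(3,2) S=165.2880 payoff=0.0000 vs cont=3.1473 → 3.1473 [wait]  node(3,3) S=241.6146 payoff=0.0000 vs cont=0.0000 → 0.0000 [wait]  ⇒ S*(3)=77.3530
t_2: node(2,0) S=93.5230 payoff=32.1170 vs cont=33.4340 → 33.4340 [wait]  node(2,1) S=136.7100 payoff=0.0000 vs cont=11.0948 → 11.0948 [wait]  node(2,2) S=199.8399 payoff=0.0000 vs cont=1.5751 → 1.5751 [wait]  ⇒ S*(2)=-
t_1: node(1,0) S=113.0731 payoff=12.5669 vs cont=22.1101 → 22.1101 [wait]  node(1,1) S=165.2880 payoff=0.0000 vs cont=6.3159 → 6.3159 [wait]  ⇒ S*(1)=-
t_0: node(0,0) S=136.7100 payoff=0.0000 vs cont=14.1265 → 14.1265 [wait]  ⇒ S*(0)=-

price = 14.1265
boundary = - - - 77.3530 93.5230
tree:
14.1265
22.1101 6.3159
33.4340 11.0948 1.5751
48.2870 19.1214 3.1473 0.0000
61.6612 32.1170 6.2890 0.0000 0.0000
72.7230 48.2870 12.5669 0.0000 0.0000 0.0000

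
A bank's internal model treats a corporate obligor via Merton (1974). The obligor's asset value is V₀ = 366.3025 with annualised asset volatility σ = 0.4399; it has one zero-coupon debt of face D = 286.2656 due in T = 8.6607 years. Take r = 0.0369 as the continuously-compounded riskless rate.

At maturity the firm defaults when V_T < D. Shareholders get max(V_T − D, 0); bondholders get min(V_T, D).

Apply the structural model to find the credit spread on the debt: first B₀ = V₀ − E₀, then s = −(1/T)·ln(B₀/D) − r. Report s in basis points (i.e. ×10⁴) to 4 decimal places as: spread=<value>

spread=476.6893

Equity is a call on the firm's assets struck at D = 286.2656:
d₁ = [ln(V₀/D) + (r + σ²/2)T] / (σ√T)
   = [ln(366.3025/286.2656) + (0.0369 + 0.5·0.4399²)·8.6607] / (0.4399·√8.6607)
   = [0.246539 + 1.157555] / 1.294585 = 1.084590
d₂ = d₁ − σ√T = 1.084590 − 1.294585 = -0.209994
N(d₁) = 0.860948,  N(d₂) = 0.416836,  e^(−rT) = 0.726454
E₀ = V₀·N(d₁) − D·e^(−rT)·N(d₂)
   = 366.3025·0.860948 − 286.2656·0.726454·0.416836 = 228.682818
B₀ = V₀ − E₀ = 366.3025 − 228.682818 = 137.619682
spread = −(1/T)·ln(B₀/D) − r = −(1/8.6607)·ln(137.619682/286.2656) − 0.0369 = 0.04766893
in basis points: 0.04766893 × 10⁴ = 476.6893 bp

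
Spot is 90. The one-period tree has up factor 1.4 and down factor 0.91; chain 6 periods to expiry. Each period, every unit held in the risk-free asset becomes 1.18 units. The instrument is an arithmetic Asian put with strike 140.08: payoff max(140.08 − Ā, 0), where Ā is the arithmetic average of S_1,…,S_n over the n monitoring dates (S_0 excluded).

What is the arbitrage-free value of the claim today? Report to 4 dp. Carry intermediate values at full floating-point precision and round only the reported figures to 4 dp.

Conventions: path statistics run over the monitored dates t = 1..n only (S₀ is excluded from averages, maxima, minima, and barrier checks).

price = 4.3592

Risk-neutral up-probability p* = (R−d)/(u−d) = (1.18−0.91)/(1.4−0.91) = 0.5510; the claim prices as the p*-weighted sum of path payoffs discounted by R^6.
Enumerate all 2^6 = 64 price paths (U = up ×1.4, D = down ×0.91); each path with k up-moves has probability p*^k·(1−p*)^(6−k).
DDDDDD: Ā=65.5398, payoff=74.5402, prob=0.008191
UDDDDD: Ā=100.8305, payoff=39.2495, prob=0.010053
DUDDDD: Ā=93.4805, payoff=46.5995, prob=0.010053
UUDDDD: Ā=143.8162, payoff=0.0000, prob=0.012338
DDUDDD: Ā=86.7920, payoff=53.2880, prob=0.010053
UDUDDD: Ā=133.5262, payoff=6.5538, prob=0.012338
DUUDDD: Ā=126.1762, payoff=13.9038, prob=0.012338
UUUDDD: Ā=194.1172, payoff=0.0000, prob=0.015142
DDDUDD: Ā=80.7055, payoff=59.3745, prob=0.010053
UDDUDD: Ā=124.1623, payoff=15.9177, prob=0.012338
DUDUDD: Ā=116.8123, payoff=23.2677, prob=0.012338
UUDUDD: Ā=179.7112, payoff=0.0000, prob=0.015142
DDUUDD: Ā=110.1238, payoff=29.9562, prob=0.012338
UDUUDD: Ā=169.4212, payoff=0.0000, prob=0.015142
DUUUDD: Ā=162.0712, payoff=0.0000, prob=0.015142
UUUUDD: Ā=249.3403, payoff=0.0000, prob=0.018583
DDDDUD: Ā=75.1667, payoff=64.9133, prob=0.010053
UDDDUD: Ā=115.6411, payoff=24.4389, prob=0.012338
DUDDUD: Ā=108.2911, payoff=31.7889, prob=0.012338
UUDDUD: Ā=166.6017, payoff=0.0000, prob=0.015142
DDUDUD: Ā=101.6026, payoff=38.4774, prob=0.012338
UDUDUD: Ā=156.3117, payoff=0.0000, prob=0.015142
DUUDUD: Ā=148.9617, payoff=0.0000, prob=0.015142
UUUDUD: Ā=229.1719, payoff=0.0000, prob=0.018583
DDDUUD: Ā=95.5161, payoff=44.5639, prob=0.012338
UDDUUD: Ā=146.9478, payoff=0.0000, prob=0.015142
DUDUUD: Ā=139.5978, payoff=0.4822, prob=0.015142
UUDUUD: Ā=214.7659, payoff=0.0000, prob=0.018583
DDUUUD: Ā=132.9093, payoff=7.1707, prob=0.015142
UDUUUD: Ā=204.4759, payoff=0.0000, prob=0.018583
DUUUUD: Ā=197.1259, payoff=0.0000, prob=0.018583
UUUUUD: Ā=303.2706, payoff=0.0000, prob=0.022807
DDDDDU: Ā=70.1265, payoff=69.9535, prob=0.010053
UDDDDU: Ā=107.8869, payoff=32.1931, prob=0.012338
DUDDDU: Ā=100.5369, payoff=39.5431, prob=0.012338
UUDDDU: Ā=154.6721, payoff=0.0000, prob=0.015142
DDUDDU: Ā=93.8484, payoff=46.2316, prob=0.012338
UDUDDU: Ā=144.3821, payoff=0.0000, prob=0.015142
DUUDDU: Ā=137.0321, payoff=3.0479, prob=0.015142
UUUDDU: Ā=210.8186, payoff=0.0000, prob=0.018583
DDDUDU: Ā=87.7618, payoff=52.3182, prob=0.012338
UDDUDU: Ā=135.0182, payoff=5.0618, prob=0.015142
DUDUDU: Ā=127.6682, payoff=12.4118, prob=0.015142
UUDUDU: Ā=196.4126, payoff=0.0000, prob=0.018583
DDUUDU: Ā=120.9797, payoff=19.1003, prob=0.015142
UDUUDU: Ā=186.1226, payoff=0.0000, prob=0.018583
DUUUDU: Ā=178.7726, payoff=0.0000, prob=0.018583
UUUUDU: Ā=275.0348, payoff=0.0000, prob=0.022807
DDDDUU: Ā=82.2231, payoff=57.8569, prob=0.012338
UDDDUU: Ā=126.4971, payoff=13.5829, prob=0.015142
DUDDUU: Ā=119.1471, payoff=20.9329, prob=0.015142
UUDDUU: Ā=183.3032, payoff=0.0000, prob=0.018583
DDUDUU: Ā=112.4586, payoff=27.6214, prob=0.015142
UDUDUU: Ā=173.0132, payoff=0.0000, prob=0.018583
DUUDUU: Ā=165.6632, payoff=0.0000, prob=0.018583
UUUDUU: Ā=254.8664, payoff=0.0000, prob=0.022807
DDDUUU: Ā=106.3720, payoff=33.7080, prob=0.015142
UDDUUU: Ā=163.6493, payoff=0.0000, prob=0.018583
DUDUUU: Ā=156.2993, payoff=0.0000, prob=0.018583
UUDUUU: Ā=240.4604, payoff=0.0000, prob=0.022807
DDUUUU: Ā=149.6108, payoff=0.0000, prob=0.018583
UDUUUU: Ā=230.1704, payoff=0.0000, prob=0.022807
DUUUUU: Ā=222.8204, payoff=0.0000, prob=0.022807
UUUUUU: Ā=342.8006, payoff=0.0000, prob=0.027990
Price = Σ prob·payoff / R^6 = 11.767769 / 2.699554 = 4.3592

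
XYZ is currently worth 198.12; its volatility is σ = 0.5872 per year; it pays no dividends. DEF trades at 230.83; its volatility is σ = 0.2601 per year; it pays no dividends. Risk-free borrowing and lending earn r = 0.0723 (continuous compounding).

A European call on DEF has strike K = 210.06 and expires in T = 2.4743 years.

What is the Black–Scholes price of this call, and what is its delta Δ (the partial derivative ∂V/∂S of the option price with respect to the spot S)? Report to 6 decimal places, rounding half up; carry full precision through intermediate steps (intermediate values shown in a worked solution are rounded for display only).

σ√T = 0.2601·√2.4743 = 0.409135
d₁ = (ln(S/K) + (r+σ²/2)T) / (σ√T) = (ln(230.83/210.06) + (0.0723+0.2601²/2)·2.4743) / 0.409135 = (0.094288 + 0.262588) / 0.409135 = 0.872269
d₂ = d₁ − σ√T = 0.872269 − 0.409135 = 0.463135
e^{−rT} = 0.836196
N(d₁) = 0.808469,  N(d₂) = 0.678366
Call price V = S·N(d₁) − K·e^{−rT}·N(d₂) = 186.618969 − 119.155940 = 67.463029
Δ = N(d₁) = 0.808469

price = 67.463029
Δ = 0.808469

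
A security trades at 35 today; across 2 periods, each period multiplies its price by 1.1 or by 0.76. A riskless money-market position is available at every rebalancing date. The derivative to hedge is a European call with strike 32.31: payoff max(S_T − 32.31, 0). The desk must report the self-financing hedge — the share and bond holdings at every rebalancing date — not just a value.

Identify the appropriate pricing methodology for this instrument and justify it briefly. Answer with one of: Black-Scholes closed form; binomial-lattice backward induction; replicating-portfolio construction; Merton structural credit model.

framework: replicating-portfolio construction

Key observation: the deliverable is the dynamic trading strategy on the 2-step tree (spot 35, moves 1.1 and 0.76), so the valuation must go through the node-by-node replicating-portfolio solve.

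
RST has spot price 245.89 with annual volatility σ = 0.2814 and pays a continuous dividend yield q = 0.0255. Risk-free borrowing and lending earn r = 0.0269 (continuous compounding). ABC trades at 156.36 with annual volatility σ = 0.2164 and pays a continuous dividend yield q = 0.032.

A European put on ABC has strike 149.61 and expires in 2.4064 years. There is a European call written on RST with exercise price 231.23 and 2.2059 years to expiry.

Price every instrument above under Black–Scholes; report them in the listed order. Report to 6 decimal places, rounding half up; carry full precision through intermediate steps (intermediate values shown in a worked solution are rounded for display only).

[ABC put K=149.61]
σ√T = 0.2164·√2.4064 = 0.335692
d₁ = (ln(S/K) + (r−q+σ²/2)T) / (σ√T) = (ln(156.36/149.61) + (0.0269−0.032+0.2164²/2)·2.4064) / 0.335692 = (0.044129 + 0.044072) / 0.335692 = 0.262744
d₂ = d₁ − σ√T = 0.262744 − 0.335692 = -0.072948
e^{−rT} = 0.937318
e^{−qT} = 0.925885
N(−d₁) = 0.396374,  N(−d₂) = 0.529076
price = K·e^{−rT}·N(−d₂) − S·e^{−qT}·N(−d₁) = 74.193543 − 57.383628 = 16.809915
[RST call K=231.23]
σ√T = 0.2814·√2.2059 = 0.417943
d₁ = (ln(S/K) + (r−q+σ²/2)T) / (σ√T) = (ln(245.89/231.23) + (0.0269−0.0255+0.2814²/2)·2.2059) / 0.417943 = (0.061471 + 0.090426) / 0.417943 = 0.363441
d₂ = d₁ − σ√T = 0.363441 − 0.417943 = -0.054501
e^{−rT} = 0.942388
e^{−qT} = 0.945302
N(d₁) = 0.641862,  N(d₂) = 0.478268
price = S·e^{−qT}·N(d₁) − K·e^{−rT}·N(d₂) = 149.194761 − 104.218512 = 44.976249

price(ABC put K=149.61) = 16.809915
price(RST call K=231.23) = 44.976249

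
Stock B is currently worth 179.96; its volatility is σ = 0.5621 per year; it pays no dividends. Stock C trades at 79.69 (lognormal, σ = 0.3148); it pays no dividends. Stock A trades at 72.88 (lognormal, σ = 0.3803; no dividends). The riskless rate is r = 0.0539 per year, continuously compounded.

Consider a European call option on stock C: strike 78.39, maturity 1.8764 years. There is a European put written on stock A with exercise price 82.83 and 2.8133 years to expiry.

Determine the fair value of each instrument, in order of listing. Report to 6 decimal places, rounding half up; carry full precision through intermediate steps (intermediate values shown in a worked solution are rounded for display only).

[stock C call K=78.39]
σ√T = 0.3148·√1.8764 = 0.431219
d₁ = (ln(S/K) + (r+σ²/2)T) / (σ√T) = (ln(79.69/78.39) + (0.0539+0.3148²/2)·1.8764) / 0.431219 = (0.016448 + 0.194113) / 0.431219 = 0.488292
d₂ = d₁ − σ√T = 0.488292 − 0.431219 = 0.057073
e^{−rT} = 0.903808
N(d₁) = 0.687328,  N(d₂) = 0.522757
price = S·N(d₁) − K·e^{−rT}·N(d₂) = 54.773197 − 37.037056 = 17.736141
[stock A put K=82.83]
σ√T = 0.3803·√2.8133 = 0.637873
d₁ = (ln(S/K) + (r+σ²/2)T) / (σ√T) = (ln(72.88/82.83) + (0.0539+0.3803²/2)·2.8133) / 0.637873 = (-0.127976 + 0.355078) / 0.637873 = 0.356030
d₂ = d₁ − σ√T = 0.356030 − 0.637873 = -0.281843
e^{−rT} = 0.859300
N(−d₁) = 0.360909,  N(−d₂) = 0.610968
price = K·e^{−rT}·N(−d₂) − S·N(−d₁) = 43.486173 − 26.303055 = 17.183118

price(stock C call K=78.39) = 17.736141
price(stock A put K=82.83) = 17.183118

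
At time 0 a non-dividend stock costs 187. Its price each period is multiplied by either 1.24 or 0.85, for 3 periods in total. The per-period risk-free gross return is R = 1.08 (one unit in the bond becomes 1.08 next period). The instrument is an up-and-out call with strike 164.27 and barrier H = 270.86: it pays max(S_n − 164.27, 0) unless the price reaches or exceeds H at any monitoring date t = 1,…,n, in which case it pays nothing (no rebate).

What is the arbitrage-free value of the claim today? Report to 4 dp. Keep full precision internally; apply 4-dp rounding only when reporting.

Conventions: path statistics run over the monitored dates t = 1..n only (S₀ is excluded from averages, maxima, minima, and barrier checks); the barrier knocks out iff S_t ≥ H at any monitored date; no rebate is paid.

price = 18.9242

Risk-neutral up-probability p* = (R−d)/(u−d) = (1.08−0.85)/(1.24−0.85) = 0.5897; the claim prices as the p*-weighted sum of path payoffs discounted by R^3.
Enumerate all 2^3 = 8 price paths (U = up ×1.24, D = down ×0.85); each path with k up-moves has probability p*^k·(1−p*)^(3−k).
DDD: M=158.9500, payoff=0.0000, prob=0.069050
UDD: M=231.8800, payoff=3.2633, prob=0.099260
DUD: M=197.0980, payoff=3.2633, prob=0.099260
UUD: M=287.5312, payoff=0.0000, prob=0.142686
DDU: M=167.5333, payoff=3.2633, prob=0.099260
UDU: M=244.4015, payoff=80.1315, prob=0.142686
DUU: M=244.4015, payoff=80.1315, prob=0.142686
UUU: M=356.5387, payoff=0.0000, prob=0.205111
Price = Σ prob·payoff / R^3 = 23.839062 / 1.259712 = 18.9242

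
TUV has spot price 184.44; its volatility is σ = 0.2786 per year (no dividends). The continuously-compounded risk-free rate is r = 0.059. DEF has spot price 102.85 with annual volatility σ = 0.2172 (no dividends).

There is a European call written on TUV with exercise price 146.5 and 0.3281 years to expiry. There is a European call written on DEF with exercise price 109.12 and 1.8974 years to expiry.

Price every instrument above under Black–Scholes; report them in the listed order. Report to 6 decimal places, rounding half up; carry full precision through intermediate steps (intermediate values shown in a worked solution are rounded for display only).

[TUV call K=146.5]
σ√T = 0.2786·√0.3281 = 0.159582
d₁ = (ln(S/K) + (r+σ²/2)T) / (σ√T) = (ln(184.44/146.5) + (0.059+0.2786²/2)·0.3281) / 0.159582 = (0.230299 + 0.032091) / 0.159582 = 1.644231
d₂ = d₁ − σ√T = 1.644231 − 0.159582 = 1.484649
e^{−rT} = 0.980828
N(d₁) = 0.949936,  N(d₂) = 0.931182
price = S·N(d₁) − K·e^{−rT}·N(d₂) = 175.206155 − 133.802732 = 41.403422
[DEF call K=109.12]
σ√T = 0.2172·√1.8974 = 0.299185
d₁ = (ln(S/K) + (r+σ²/2)T) / (σ√T) = (ln(102.85/109.12) + (0.059+0.2172²/2)·1.8974) / 0.299185 = (-0.059177 + 0.156702) / 0.299185 = 0.325972
d₂ = d₁ − σ√T = 0.325972 − 0.299185 = 0.026787
e^{−rT} = 0.894092
N(d₁) = 0.627777,  N(d₂) = 0.510685
price = S·N(d₁) − K·e^{−rT}·N(d₂) = 64.566879 − 49.824148 = 14.742731

price(TUV call K=146.5) = 41.403422
price(DEF call K=109.12) = 14.742731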